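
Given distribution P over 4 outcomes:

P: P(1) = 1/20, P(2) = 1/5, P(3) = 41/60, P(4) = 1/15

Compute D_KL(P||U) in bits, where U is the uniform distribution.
0.6837 bits

U(i) = 1/4 for all i

D_KL(P||U) = Σ P(x) log₂(P(x) / (1/4))
           = Σ P(x) log₂(P(x)) + log₂(4)
           = log₂(4) - H(P)

H(P) = -Σ P(x) log₂(P(x)):
  -P(1)·log₂(P(1)) = -(1/20)·log₂(1/20) = 0.21610
  -P(2)·log₂(P(2)) = -(1/5)·log₂(1/5) = 0.46439
  -P(3)·log₂(P(3)) = -(41/60)·log₂(41/60) = 0.37538
  -P(4)·log₂(P(4)) = -(1/15)·log₂(1/15) = 0.26046
H(P) = 0.21610 + 0.46439 + 0.37538 + 0.26046 = 1.31633 bits

log₂(4) = 2.00000 bits

D_KL(P||U) = 2.00000 - 1.31633 = 0.68367 ≈ 0.6837 bits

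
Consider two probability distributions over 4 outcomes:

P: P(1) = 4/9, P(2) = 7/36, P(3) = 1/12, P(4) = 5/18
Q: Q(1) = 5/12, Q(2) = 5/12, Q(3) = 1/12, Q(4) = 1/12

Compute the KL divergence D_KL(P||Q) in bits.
0.3101 bits

D_KL(P||Q) = Σ P(x) log₂(P(x)/Q(x))

Computing term by term:
  P(1)·log₂(P(1)/Q(1)) = (4/9)·log₂((4/9)/(5/12)) = 0.04138
  P(2)·log₂(P(2)/Q(2)) = (7/36)·log₂((7/36)/(5/12)) = -0.21380
  P(3)·log₂(P(3)/Q(3)) = (1/12)·log₂((1/12)/(1/12)) = 0.00000
  P(4)·log₂(P(4)/Q(4)) = (5/18)·log₂((5/18)/(1/12)) = 0.48249

D_KL(P||Q) = 0.04138 - 0.21380 + 0.00000 + 0.48249 = 0.31007 ≈ 0.3101 bits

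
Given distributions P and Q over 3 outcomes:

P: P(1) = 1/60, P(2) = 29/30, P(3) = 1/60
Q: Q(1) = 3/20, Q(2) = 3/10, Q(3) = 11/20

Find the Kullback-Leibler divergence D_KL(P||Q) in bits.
1.4949 bits

D_KL(P||Q) = Σ P(x) log₂(P(x)/Q(x))

Computing term by term:
  P(1)·log₂(P(1)/Q(1)) = (1/60)·log₂((1/60)/(3/20)) = -0.05283
  P(2)·log₂(P(2)/Q(2)) = (29/30)·log₂((29/30)/(3/10)) = 1.63179
  P(3)·log₂(P(3)/Q(3)) = (1/60)·log₂((1/60)/(11/20)) = -0.08407

D_KL(P||Q) = -0.05283 + 1.63179 - 0.08407 = 1.49489 ≈ 1.4949 bits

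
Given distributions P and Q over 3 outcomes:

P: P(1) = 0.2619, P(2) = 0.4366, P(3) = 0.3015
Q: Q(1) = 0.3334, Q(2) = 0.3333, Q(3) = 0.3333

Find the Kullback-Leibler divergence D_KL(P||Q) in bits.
0.0352 bits

D_KL(P||Q) = Σ P(x) log₂(P(x)/Q(x))

Computing term by term:
  P(1)·log₂(P(1)/Q(1)) = 0.2619·log₂(0.2619/0.3334) = -0.09120
  P(2)·log₂(P(2)/Q(2)) = 0.4366·log₂(0.4366/0.3333) = 0.17005
  P(3)·log₂(P(3)/Q(3)) = 0.3015·log₂(0.3015/0.3333) = -0.04362

D_KL(P||Q) = -0.09120 + 0.17005 - 0.04362 = 0.03523 ≈ 0.0352 bits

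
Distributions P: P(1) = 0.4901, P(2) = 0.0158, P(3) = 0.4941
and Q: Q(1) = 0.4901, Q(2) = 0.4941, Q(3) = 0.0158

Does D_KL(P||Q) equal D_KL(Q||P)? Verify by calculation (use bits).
D_KL(P||Q) = 2.3756 bits, D_KL(Q||P) = 2.3756 bits. Yes — for this pair D_KL(P||Q) = D_KL(Q||P).

D_KL(P||Q) = Σ P(x) log₂(P(x)/Q(x))

Computing term by term:
  P(1)·log₂(P(1)/Q(1)) = 0.4901·log₂(0.4901/0.4901) = 0.00000
  P(2)·log₂(P(2)/Q(2)) = 0.0158·log₂(0.0158/0.4941) = -0.07848
  P(3)·log₂(P(3)/Q(3)) = 0.4941·log₂(0.4941/0.0158) = 2.45410

D_KL(P||Q) = 0.00000 - 0.07848 + 2.45410 = 2.37562 ≈ 2.3756 bits

D_KL(Q||P) = Σ Q(x) log₂(Q(x)/P(x))

Computing term by term:
  Q(1)·log₂(Q(1)/P(1)) = 0.4901·log₂(0.4901/0.4901) = 0.00000
  Q(2)·log₂(Q(2)/P(2)) = 0.4941·log₂(0.4941/0.0158) = 2.45410
  Q(3)·log₂(Q(3)/P(3)) = 0.0158·log₂(0.0158/0.4941) = -0.07848

D_KL(Q||P) = 0.00000 + 2.45410 - 0.07848 = 2.37562 ≈ 2.3756 bits

These ARE equal here. Q is P with outcomes relabeled (Q(2) = P(3), Q(3) = P(2)) by a relabeling that is its own inverse, so the two sums contain exactly the same terms in a different order. This is a special case — KL divergence is not symmetric in general: D_KL(P||Q) ≠ D_KL(Q||P) for most P, Q.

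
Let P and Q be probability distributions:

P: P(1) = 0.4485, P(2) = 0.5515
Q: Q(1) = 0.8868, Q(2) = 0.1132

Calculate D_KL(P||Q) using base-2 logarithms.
0.8188 bits

D_KL(P||Q) = Σ P(x) log₂(P(x)/Q(x))

Computing term by term:
  P(1)·log₂(P(1)/Q(1)) = 0.4485·log₂(0.4485/0.8868) = -0.44110
  P(2)·log₂(P(2)/Q(2)) = 0.5515·log₂(0.5515/0.1132) = 1.25989

D_KL(P||Q) = -0.44110 + 1.25989 = 0.81879 ≈ 0.8188 bits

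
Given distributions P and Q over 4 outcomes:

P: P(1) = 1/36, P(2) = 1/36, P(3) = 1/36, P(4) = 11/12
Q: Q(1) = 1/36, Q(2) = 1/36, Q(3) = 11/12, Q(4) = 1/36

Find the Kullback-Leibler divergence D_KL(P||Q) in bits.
4.4839 bits

D_KL(P||Q) = Σ P(x) log₂(P(x)/Q(x))

Computing term by term:
  P(1)·log₂(P(1)/Q(1)) = (1/36)·log₂((1/36)/(1/36)) = 0.00000
  P(2)·log₂(P(2)/Q(2)) = (1/36)·log₂((1/36)/(1/36)) = 0.00000
  P(3)·log₂(P(3)/Q(3)) = (1/36)·log₂((1/36)/(11/12)) = -0.14012
  P(4)·log₂(P(4)/Q(4)) = (11/12)·log₂((11/12)/(1/36)) = 4.62403

D_KL(P||Q) = 0.00000 + 0.00000 - 0.14012 + 4.62403 = 4.48391 ≈ 4.4839 bits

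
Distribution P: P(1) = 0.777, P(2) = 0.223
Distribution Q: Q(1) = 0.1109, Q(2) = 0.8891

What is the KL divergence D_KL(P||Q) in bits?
1.7374 bits

D_KL(P||Q) = Σ P(x) log₂(P(x)/Q(x))

Computing term by term:
  P(1)·log₂(P(1)/Q(1)) = 0.777·log₂(0.777/0.1109) = 2.18233
  P(2)·log₂(P(2)/Q(2)) = 0.223·log₂(0.223/0.8891) = -0.44495

D_KL(P||Q) = 2.18233 - 0.44495 = 1.73738 ≈ 1.7374 bits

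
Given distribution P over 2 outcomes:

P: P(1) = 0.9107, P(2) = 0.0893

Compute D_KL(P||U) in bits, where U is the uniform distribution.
0.5659 bits

U(i) = 1/2 for all i

D_KL(P||U) = Σ P(x) log₂(P(x) / (1/2))
           = Σ P(x) log₂(P(x)) + log₂(2)
           = log₂(2) - H(P)

H(P) = -Σ P(x) log₂(P(x)):
  -P(1)·log₂(P(1)) = -(0.9107)·log₂(0.9107) = 0.12290
  -P(2)·log₂(P(2)) = -(0.0893)·log₂(0.0893) = 0.31123
H(P) = 0.12290 + 0.31123 = 0.43413 bits

log₂(2) = 1.00000 bits

D_KL(P||U) = 1.00000 - 0.43413 = 0.56587 ≈ 0.5659 bits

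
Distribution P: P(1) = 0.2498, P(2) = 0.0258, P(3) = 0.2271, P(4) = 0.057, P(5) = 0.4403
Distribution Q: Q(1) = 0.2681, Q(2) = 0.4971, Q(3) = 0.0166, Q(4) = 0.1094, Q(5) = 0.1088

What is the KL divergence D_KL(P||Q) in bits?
1.5559 bits

D_KL(P||Q) = Σ P(x) log₂(P(x)/Q(x))

Computing term by term:
  P(1)·log₂(P(1)/Q(1)) = 0.2498·log₂(0.2498/0.2681) = -0.02548
  P(2)·log₂(P(2)/Q(2)) = 0.0258·log₂(0.0258/0.4971) = -0.11012
  P(3)·log₂(P(3)/Q(3)) = 0.2271·log₂(0.2271/0.0166) = 0.85709
  P(4)·log₂(P(4)/Q(4)) = 0.057·log₂(0.057/0.1094) = -0.05361
  P(5)·log₂(P(5)/Q(5)) = 0.4403·log₂(0.4403/0.1088) = 0.88800

D_KL(P||Q) = -0.02548 - 0.11012 + 0.85709 - 0.05361 + 0.88800 = 1.55588 ≈ 1.5559 bits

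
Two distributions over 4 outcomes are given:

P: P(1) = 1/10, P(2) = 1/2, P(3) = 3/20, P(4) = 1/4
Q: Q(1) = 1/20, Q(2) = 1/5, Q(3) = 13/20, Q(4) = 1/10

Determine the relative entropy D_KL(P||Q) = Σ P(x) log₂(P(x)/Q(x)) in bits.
0.7741 bits

D_KL(P||Q) = Σ P(x) log₂(P(x)/Q(x))

Computing term by term:
  P(1)·log₂(P(1)/Q(1)) = (1/10)·log₂((1/10)/(1/20)) = 0.10000
  P(2)·log₂(P(2)/Q(2)) = (1/2)·log₂((1/2)/(1/5)) = 0.66096
  P(3)·log₂(P(3)/Q(3)) = (3/20)·log₂((3/20)/(13/20)) = -0.31732
  P(4)·log₂(P(4)/Q(4)) = (1/4)·log₂((1/4)/(1/10)) = 0.33048

D_KL(P||Q) = 0.10000 + 0.66096 - 0.31732 + 0.33048 = 0.77412 ≈ 0.7741 bits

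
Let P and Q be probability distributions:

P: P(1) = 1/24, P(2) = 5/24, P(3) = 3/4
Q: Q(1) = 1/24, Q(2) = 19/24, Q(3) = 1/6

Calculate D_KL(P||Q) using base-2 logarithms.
1.2262 bits

D_KL(P||Q) = Σ P(x) log₂(P(x)/Q(x))

Computing term by term:
  P(1)·log₂(P(1)/Q(1)) = (1/24)·log₂((1/24)/(1/24)) = 0.00000
  P(2)·log₂(P(2)/Q(2)) = (5/24)·log₂((5/24)/(19/24)) = -0.40125
  P(3)·log₂(P(3)/Q(3)) = (3/4)·log₂((3/4)/(1/6)) = 1.62744

D_KL(P||Q) = 0.00000 - 0.40125 + 1.62744 = 1.22619 ≈ 1.2262 bits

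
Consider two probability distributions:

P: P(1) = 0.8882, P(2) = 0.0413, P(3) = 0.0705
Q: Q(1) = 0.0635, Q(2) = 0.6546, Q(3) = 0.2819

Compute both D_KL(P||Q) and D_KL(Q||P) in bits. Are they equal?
D_KL(P||Q) = 3.0749 bits, D_KL(Q||P) = 2.9315 bits. No, they are not equal.

D_KL(P||Q) = Σ P(x) log₂(P(x)/Q(x))

Computing term by term:
  P(1)·log₂(P(1)/Q(1)) = 0.8882·log₂(0.8882/0.0635) = 3.38054
  P(2)·log₂(P(2)/Q(2)) = 0.0413·log₂(0.0413/0.6546) = -0.16464
  P(3)·log₂(P(3)/Q(3)) = 0.0705·log₂(0.0705/0.2819) = -0.14096

D_KL(P||Q) = 3.38054 - 0.16464 - 0.14096 = 3.07494 ≈ 3.0749 bits

D_KL(Q||P) = Σ Q(x) log₂(Q(x)/P(x))

Computing term by term:
  Q(1)·log₂(Q(1)/P(1)) = 0.0635·log₂(0.0635/0.8882) = -0.24168
  Q(2)·log₂(Q(2)/P(2)) = 0.6546·log₂(0.6546/0.0413) = 2.60950
  Q(3)·log₂(Q(3)/P(3)) = 0.2819·log₂(0.2819/0.0705) = 0.56366

D_KL(Q||P) = -0.24168 + 2.60950 + 0.56366 = 2.93148 ≈ 2.9315 bits

These are NOT equal (difference: 0.1434 bits). KL divergence is asymmetric: D_KL(P||Q) ≠ D_KL(Q||P) in general.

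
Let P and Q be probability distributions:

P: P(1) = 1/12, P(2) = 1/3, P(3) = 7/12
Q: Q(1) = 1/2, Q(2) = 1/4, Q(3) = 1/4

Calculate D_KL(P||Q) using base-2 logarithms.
0.6360 bits

D_KL(P||Q) = Σ P(x) log₂(P(x)/Q(x))

Computing term by term:
  P(1)·log₂(P(1)/Q(1)) = (1/12)·log₂((1/12)/(1/2)) = -0.21541
  P(2)·log₂(P(2)/Q(2)) = (1/3)·log₂((1/3)/(1/4)) = 0.13835
  P(3)·log₂(P(3)/Q(3)) = (7/12)·log₂((7/12)/(1/4)) = 0.71306

D_KL(P||Q) = -0.21541 + 0.13835 + 0.71306 = 0.63600 ≈ 0.6360 bits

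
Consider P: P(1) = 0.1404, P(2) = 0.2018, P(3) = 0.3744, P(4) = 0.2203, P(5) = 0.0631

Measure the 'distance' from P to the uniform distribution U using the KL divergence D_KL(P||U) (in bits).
0.1953 bits

U(i) = 1/5 for all i

D_KL(P||U) = Σ P(x) log₂(P(x) / (1/5))
           = Σ P(x) log₂(P(x)) + log₂(5)
           = log₂(5) - H(P)

H(P) = -Σ P(x) log₂(P(x)):
  -P(1)·log₂(P(1)) = -(0.1404)·log₂(0.1404) = 0.39767
  -P(2)·log₂(P(2)) = -(0.2018)·log₂(0.2018) = 0.46596
  -P(3)·log₂(P(3)) = -(0.3744)·log₂(0.3744) = 0.53065
  -P(4)·log₂(P(4)) = -(0.2203)·log₂(0.2203) = 0.48080
  -P(5)·log₂(P(5)) = -(0.0631)·log₂(0.0631) = 0.25153
H(P) = 0.39767 + 0.46596 + 0.53065 + 0.48080 + 0.25153 = 2.12661 bits

log₂(5) = 2.32193 bits

D_KL(P||U) = 2.32193 - 2.12661 = 0.19532 ≈ 0.1953 bits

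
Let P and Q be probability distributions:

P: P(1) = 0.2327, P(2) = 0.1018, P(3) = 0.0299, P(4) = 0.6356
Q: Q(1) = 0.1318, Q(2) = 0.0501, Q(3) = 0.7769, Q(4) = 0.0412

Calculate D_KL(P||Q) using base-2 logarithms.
2.6634 bits

D_KL(P||Q) = Σ P(x) log₂(P(x)/Q(x))

Computing term by term:
  P(1)·log₂(P(1)/Q(1)) = 0.2327·log₂(0.2327/0.1318) = 0.19084
  P(2)·log₂(P(2)/Q(2)) = 0.1018·log₂(0.1018/0.0501) = 0.10413
  P(3)·log₂(P(3)/Q(3)) = 0.0299·log₂(0.0299/0.7769) = -0.14052
  P(4)·log₂(P(4)/Q(4)) = 0.6356·log₂(0.6356/0.0412) = 2.50897

D_KL(P||Q) = 0.19084 + 0.10413 - 0.14052 + 2.50897 = 2.66342 ≈ 2.6634 bits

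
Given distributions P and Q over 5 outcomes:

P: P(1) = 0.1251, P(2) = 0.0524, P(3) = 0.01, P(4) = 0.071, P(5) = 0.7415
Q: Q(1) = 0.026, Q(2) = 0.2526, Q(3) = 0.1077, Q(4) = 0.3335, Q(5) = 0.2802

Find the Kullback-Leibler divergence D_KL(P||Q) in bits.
1.0129 bits

D_KL(P||Q) = Σ P(x) log₂(P(x)/Q(x))

Computing term by term:
  P(1)·log₂(P(1)/Q(1)) = 0.1251·log₂(0.1251/0.026) = 0.28354
  P(2)·log₂(P(2)/Q(2)) = 0.0524·log₂(0.0524/0.2526) = -0.11891
  P(3)·log₂(P(3)/Q(3)) = 0.01·log₂(0.01/0.1077) = -0.03429
  P(4)·log₂(P(4)/Q(4)) = 0.071·log₂(0.071/0.3335) = -0.15846
  P(5)·log₂(P(5)/Q(5)) = 0.7415·log₂(0.7415/0.2802) = 1.04106

D_KL(P||Q) = 0.28354 - 0.11891 - 0.03429 - 0.15846 + 1.04106 = 1.01294 ≈ 1.0129 bits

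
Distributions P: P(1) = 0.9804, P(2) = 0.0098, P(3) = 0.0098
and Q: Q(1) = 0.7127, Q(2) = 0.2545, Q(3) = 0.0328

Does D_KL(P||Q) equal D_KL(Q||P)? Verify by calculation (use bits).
D_KL(P||Q) = 0.3879 bits, D_KL(Q||P) = 0.9251 bits. No — D_KL(P||Q) ≠ D_KL(Q||P) for this pair.

D_KL(P||Q) = Σ P(x) log₂(P(x)/Q(x))

Computing term by term:
  P(1)·log₂(P(1)/Q(1)) = 0.9804·log₂(0.9804/0.7127) = 0.45106
  P(2)·log₂(P(2)/Q(2)) = 0.0098·log₂(0.0098/0.2545) = -0.04605
  P(3)·log₂(P(3)/Q(3)) = 0.0098·log₂(0.0098/0.0328) = -0.01708

D_KL(P||Q) = 0.45106 - 0.04605 - 0.01708 = 0.38793 ≈ 0.3879 bits

D_KL(Q||P) = Σ Q(x) log₂(Q(x)/P(x))

Computing term by term:
  Q(1)·log₂(Q(1)/P(1)) = 0.7127·log₂(0.7127/0.9804) = -0.32790
  Q(2)·log₂(Q(2)/P(2)) = 0.2545·log₂(0.2545/0.0098) = 1.19583
  Q(3)·log₂(Q(3)/P(3)) = 0.0328·log₂(0.0328/0.0098) = 0.05717

D_KL(Q||P) = -0.32790 + 1.19583 + 0.05717 = 0.92510 ≈ 0.9251 bits

These are NOT equal (difference: 0.5372 bits). KL divergence is asymmetric: D_KL(P||Q) ≠ D_KL(Q||P) in general.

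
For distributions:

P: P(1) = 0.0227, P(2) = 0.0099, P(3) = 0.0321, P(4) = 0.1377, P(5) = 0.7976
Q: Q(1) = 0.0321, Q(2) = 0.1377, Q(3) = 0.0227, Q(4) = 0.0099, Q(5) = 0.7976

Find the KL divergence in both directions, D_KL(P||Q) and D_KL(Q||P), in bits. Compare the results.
D_KL(P||Q) = 0.4901 bits, D_KL(Q||P) = 0.4901 bits. The two directions give exactly the same value for this pair.

D_KL(P||Q) = Σ P(x) log₂(P(x)/Q(x))

Computing term by term:
  P(1)·log₂(P(1)/Q(1)) = 0.0227·log₂(0.0227/0.0321) = -0.01135
  P(2)·log₂(P(2)/Q(2)) = 0.0099·log₂(0.0099/0.1377) = -0.03760
  P(3)·log₂(P(3)/Q(3)) = 0.0321·log₂(0.0321/0.0227) = 0.01605
  P(4)·log₂(P(4)/Q(4)) = 0.1377·log₂(0.1377/0.0099) = 0.52298
  P(5)·log₂(P(5)/Q(5)) = 0.7976·log₂(0.7976/0.7976) = 0.00000

D_KL(P||Q) = -0.01135 - 0.03760 + 0.01605 + 0.52298 + 0.00000 = 0.49008 ≈ 0.4901 bits

D_KL(Q||P) = Σ Q(x) log₂(Q(x)/P(x))

Computing term by term:
  Q(1)·log₂(Q(1)/P(1)) = 0.0321·log₂(0.0321/0.0227) = 0.01605
  Q(2)·log₂(Q(2)/P(2)) = 0.1377·log₂(0.1377/0.0099) = 0.52298
  Q(3)·log₂(Q(3)/P(3)) = 0.0227·log₂(0.0227/0.0321) = -0.01135
  Q(4)·log₂(Q(4)/P(4)) = 0.0099·log₂(0.0099/0.1377) = -0.03760
  Q(5)·log₂(Q(5)/P(5)) = 0.7976·log₂(0.7976/0.7976) = 0.00000

D_KL(Q||P) = 0.01605 + 0.52298 - 0.01135 - 0.03760 + 0.00000 = 0.49008 ≈ 0.4901 bits

These ARE equal here. Q is P with outcomes relabeled (Q(1) = P(3), Q(2) = P(4), Q(3) = P(1), Q(4) = P(2)) by a relabeling that is its own inverse, so the two sums contain exactly the same terms in a different order. This is a special case — KL divergence is not symmetric in general: D_KL(P||Q) ≠ D_KL(Q||P) for most P, Q.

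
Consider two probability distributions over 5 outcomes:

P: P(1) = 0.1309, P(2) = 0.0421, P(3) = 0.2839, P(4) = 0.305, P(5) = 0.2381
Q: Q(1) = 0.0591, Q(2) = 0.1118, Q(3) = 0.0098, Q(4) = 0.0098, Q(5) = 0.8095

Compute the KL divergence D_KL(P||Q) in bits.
2.5620 bits

D_KL(P||Q) = Σ P(x) log₂(P(x)/Q(x))

Computing term by term:
  P(1)·log₂(P(1)/Q(1)) = 0.1309·log₂(0.1309/0.0591) = 0.15017
  P(2)·log₂(P(2)/Q(2)) = 0.0421·log₂(0.0421/0.1118) = -0.05932
  P(3)·log₂(P(3)/Q(3)) = 0.2839·log₂(0.2839/0.0098) = 1.37875
  P(4)·log₂(P(4)/Q(4)) = 0.305·log₂(0.305/0.0098) = 1.51276
  P(5)·log₂(P(5)/Q(5)) = 0.2381·log₂(0.2381/0.8095) = -0.42036

D_KL(P||Q) = 0.15017 - 0.05932 + 1.37875 + 1.51276 - 0.42036 = 2.56200 ≈ 2.5620 bits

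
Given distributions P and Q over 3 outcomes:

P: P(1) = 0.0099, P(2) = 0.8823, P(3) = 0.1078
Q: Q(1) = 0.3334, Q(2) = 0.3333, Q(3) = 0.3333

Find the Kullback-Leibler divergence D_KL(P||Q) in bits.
1.0134 bits

D_KL(P||Q) = Σ P(x) log₂(P(x)/Q(x))

Computing term by term:
  P(1)·log₂(P(1)/Q(1)) = 0.0099·log₂(0.0099/0.3334) = -0.05023
  P(2)·log₂(P(2)/Q(2)) = 0.8823·log₂(0.8823/0.3333) = 1.23914
  P(3)·log₂(P(3)/Q(3)) = 0.1078·log₂(0.1078/0.3333) = -0.17555

D_KL(P||Q) = -0.05023 + 1.23914 - 0.17555 = 1.01336 ≈ 1.0134 bits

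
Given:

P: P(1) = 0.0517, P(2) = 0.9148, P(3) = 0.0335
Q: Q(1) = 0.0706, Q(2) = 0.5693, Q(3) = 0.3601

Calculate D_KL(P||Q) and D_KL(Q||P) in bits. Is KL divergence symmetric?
D_KL(P||Q) = 0.4880 bits, D_KL(Q||P) = 0.8759 bits. No, KL divergence is not symmetric.

D_KL(P||Q) = Σ P(x) log₂(P(x)/Q(x))

Computing term by term:
  P(1)·log₂(P(1)/Q(1)) = 0.0517·log₂(0.0517/0.0706) = -0.02324
  P(2)·log₂(P(2)/Q(2)) = 0.9148·log₂(0.9148/0.5693) = 0.62597
  P(3)·log₂(P(3)/Q(3)) = 0.0335·log₂(0.0335/0.3601) = -0.11478

D_KL(P||Q) = -0.02324 + 0.62597 - 0.11478 = 0.48795 ≈ 0.4880 bits

D_KL(Q||P) = Σ Q(x) log₂(Q(x)/P(x))

Computing term by term:
  Q(1)·log₂(Q(1)/P(1)) = 0.0706·log₂(0.0706/0.0517) = 0.03173
  Q(2)·log₂(Q(2)/P(2)) = 0.5693·log₂(0.5693/0.9148) = -0.38955
  Q(3)·log₂(Q(3)/P(3)) = 0.3601·log₂(0.3601/0.0335) = 1.23376

D_KL(Q||P) = 0.03173 - 0.38955 + 1.23376 = 0.87594 ≈ 0.8759 bits

These are NOT equal (difference: 0.3879 bits). KL divergence is asymmetric: D_KL(P||Q) ≠ D_KL(Q||P) in general.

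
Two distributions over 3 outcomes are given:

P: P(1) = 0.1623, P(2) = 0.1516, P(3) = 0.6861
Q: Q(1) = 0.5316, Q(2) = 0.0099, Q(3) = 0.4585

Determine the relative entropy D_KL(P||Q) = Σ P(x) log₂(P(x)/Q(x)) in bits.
0.7180 bits

D_KL(P||Q) = Σ P(x) log₂(P(x)/Q(x))

Computing term by term:
  P(1)·log₂(P(1)/Q(1)) = 0.1623·log₂(0.1623/0.5316) = -0.27781
  P(2)·log₂(P(2)/Q(2)) = 0.1516·log₂(0.1516/0.0099) = 0.59680
  P(3)·log₂(P(3)/Q(3)) = 0.6861·log₂(0.6861/0.4585) = 0.39897

D_KL(P||Q) = -0.27781 + 0.59680 + 0.39897 = 0.71796 ≈ 0.7180 bits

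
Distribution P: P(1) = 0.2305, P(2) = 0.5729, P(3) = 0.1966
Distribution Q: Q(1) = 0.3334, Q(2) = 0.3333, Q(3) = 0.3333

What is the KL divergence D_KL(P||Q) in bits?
0.1752 bits

D_KL(P||Q) = Σ P(x) log₂(P(x)/Q(x))

Computing term by term:
  P(1)·log₂(P(1)/Q(1)) = 0.2305·log₂(0.2305/0.3334) = -0.12274
  P(2)·log₂(P(2)/Q(2)) = 0.5729·log₂(0.5729/0.3333) = 0.44770
  P(3)·log₂(P(3)/Q(3)) = 0.1966·log₂(0.1966/0.3333) = -0.14972

D_KL(P||Q) = -0.12274 + 0.44770 - 0.14972 = 0.17524 ≈ 0.1752 bits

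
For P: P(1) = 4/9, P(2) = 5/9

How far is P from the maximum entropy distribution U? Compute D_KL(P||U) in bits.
0.0089 bits

U(i) = 1/2 for all i

D_KL(P||U) = Σ P(x) log₂(P(x) / (1/2))
           = Σ P(x) log₂(P(x)) + log₂(2)
           = log₂(2) - H(P)

H(P) = -Σ P(x) log₂(P(x)):
  -P(1)·log₂(P(1)) = -(4/9)·log₂(4/9) = 0.51997
  -P(2)·log₂(P(2)) = -(5/9)·log₂(5/9) = 0.47111
H(P) = 0.51997 + 0.47111 = 0.99108 bits

log₂(2) = 1.00000 bits

D_KL(P||U) = 1.00000 - 0.99108 = 0.00892 ≈ 0.0089 bits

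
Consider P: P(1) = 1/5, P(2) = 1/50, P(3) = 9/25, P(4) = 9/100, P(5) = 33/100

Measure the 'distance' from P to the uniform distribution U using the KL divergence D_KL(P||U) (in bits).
0.3736 bits

U(i) = 1/5 for all i

D_KL(P||U) = Σ P(x) log₂(P(x) / (1/5))
           = Σ P(x) log₂(P(x)) + log₂(5)
           = log₂(5) - H(P)

H(P) = -Σ P(x) log₂(P(x)):
  -P(1)·log₂(P(1)) = -(1/5)·log₂(1/5) = 0.46439
  -P(2)·log₂(P(2)) = -(1/50)·log₂(1/50) = 0.11288
  -P(3)·log₂(P(3)) = -(9/25)·log₂(9/25) = 0.53062
  -P(4)·log₂(P(4)) = -(9/100)·log₂(9/100) = 0.31265
  -P(5)·log₂(P(5)) = -(33/100)·log₂(33/100) = 0.52782
H(P) = 0.46439 + 0.11288 + 0.53062 + 0.31265 + 0.52782 = 1.94836 bits

log₂(5) = 2.32193 bits

D_KL(P||U) = 2.32193 - 1.94836 = 0.37357 ≈ 0.3736 bits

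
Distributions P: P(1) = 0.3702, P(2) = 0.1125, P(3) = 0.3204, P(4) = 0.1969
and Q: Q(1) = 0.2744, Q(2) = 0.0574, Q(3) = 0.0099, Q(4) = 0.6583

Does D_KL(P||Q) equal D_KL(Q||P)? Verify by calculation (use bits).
D_KL(P||Q) = 1.5335 bits, D_KL(Q||P) = 0.9224 bits. No — D_KL(P||Q) ≠ D_KL(Q||P) for this pair.

D_KL(P||Q) = Σ P(x) log₂(P(x)/Q(x))

Computing term by term:
  P(1)·log₂(P(1)/Q(1)) = 0.3702·log₂(0.3702/0.2744) = 0.15994
  P(2)·log₂(P(2)/Q(2)) = 0.1125·log₂(0.1125/0.0574) = 0.10922
  P(3)·log₂(P(3)/Q(3)) = 0.3204·log₂(0.3204/0.0099) = 1.60722
  P(4)·log₂(P(4)/Q(4)) = 0.1969·log₂(0.1969/0.6583) = -0.34286

D_KL(P||Q) = 0.15994 + 0.10922 + 1.60722 - 0.34286 = 1.53352 ≈ 1.5335 bits

D_KL(Q||P) = Σ Q(x) log₂(Q(x)/P(x))

Computing term by term:
  Q(1)·log₂(Q(1)/P(1)) = 0.2744·log₂(0.2744/0.3702) = -0.11855
  Q(2)·log₂(Q(2)/P(2)) = 0.0574·log₂(0.0574/0.1125) = -0.05572
  Q(3)·log₂(Q(3)/P(3)) = 0.0099·log₂(0.0099/0.3204) = -0.04966
  Q(4)·log₂(Q(4)/P(4)) = 0.6583·log₂(0.6583/0.1969) = 1.14629

D_KL(Q||P) = -0.11855 - 0.05572 - 0.04966 + 1.14629 = 0.92236 ≈ 0.9224 bits

These are NOT equal (difference: 0.6111 bits). KL divergence is asymmetric: D_KL(P||Q) ≠ D_KL(Q||P) in general.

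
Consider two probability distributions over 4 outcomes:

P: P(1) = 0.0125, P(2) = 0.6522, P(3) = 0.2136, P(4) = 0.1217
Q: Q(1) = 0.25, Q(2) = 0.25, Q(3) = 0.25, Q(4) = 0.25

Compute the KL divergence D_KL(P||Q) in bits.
0.6733 bits

D_KL(P||Q) = Σ P(x) log₂(P(x)/Q(x))

Computing term by term:
  P(1)·log₂(P(1)/Q(1)) = 0.0125·log₂(0.0125/0.25) = -0.05402
  P(2)·log₂(P(2)/Q(2)) = 0.6522·log₂(0.6522/0.25) = 0.90224
  P(3)·log₂(P(3)/Q(3)) = 0.2136·log₂(0.2136/0.25) = -0.04849
  P(4)·log₂(P(4)/Q(4)) = 0.1217·log₂(0.1217/0.25) = -0.12640

D_KL(P||Q) = -0.05402 + 0.90224 - 0.04849 - 0.12640 = 0.67333 ≈ 0.6733 bits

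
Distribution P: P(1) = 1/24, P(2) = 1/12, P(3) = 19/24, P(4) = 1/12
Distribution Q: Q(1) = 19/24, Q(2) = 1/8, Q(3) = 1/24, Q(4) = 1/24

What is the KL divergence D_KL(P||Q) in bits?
3.2205 bits

D_KL(P||Q) = Σ P(x) log₂(P(x)/Q(x))

Computing term by term:
  P(1)·log₂(P(1)/Q(1)) = (1/24)·log₂((1/24)/(19/24)) = -0.17700
  P(2)·log₂(P(2)/Q(2)) = (1/12)·log₂((1/12)/(1/8)) = -0.04875
  P(3)·log₂(P(3)/Q(3)) = (19/24)·log₂((19/24)/(1/24)) = 3.36294
  P(4)·log₂(P(4)/Q(4)) = (1/12)·log₂((1/12)/(1/24)) = 0.08333

D_KL(P||Q) = -0.17700 - 0.04875 + 3.36294 + 0.08333 = 3.22052 ≈ 3.2205 bits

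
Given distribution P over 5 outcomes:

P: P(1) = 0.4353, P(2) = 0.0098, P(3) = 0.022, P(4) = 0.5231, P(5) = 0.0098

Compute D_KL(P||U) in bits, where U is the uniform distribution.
1.0587 bits

U(i) = 1/5 for all i

D_KL(P||U) = Σ P(x) log₂(P(x) / (1/5))
           = Σ P(x) log₂(P(x)) + log₂(5)
           = log₂(5) - H(P)

H(P) = -Σ P(x) log₂(P(x)):
  -P(1)·log₂(P(1)) = -(0.4353)·log₂(0.4353) = 0.52232
  -P(2)·log₂(P(2)) = -(0.0098)·log₂(0.0098) = 0.06540
  -P(3)·log₂(P(3)) = -(0.022)·log₂(0.022) = 0.12114
  -P(4)·log₂(P(4)) = -(0.5231)·log₂(0.5231) = 0.48902
  -P(5)·log₂(P(5)) = -(0.0098)·log₂(0.0098) = 0.06540
H(P) = 0.52232 + 0.06540 + 0.12114 + 0.48902 + 0.06540 = 1.26328 bits

log₂(5) = 2.32193 bits

D_KL(P||U) = 2.32193 - 1.26328 = 1.05865 ≈ 1.0587 bits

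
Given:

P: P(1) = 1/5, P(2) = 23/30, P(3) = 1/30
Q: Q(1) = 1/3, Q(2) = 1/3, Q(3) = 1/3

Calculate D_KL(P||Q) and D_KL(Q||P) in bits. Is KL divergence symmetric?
D_KL(P||Q) = 0.6631 bits, D_KL(Q||P) = 0.9524 bits. No, KL divergence is not symmetric.

D_KL(P||Q) = Σ P(x) log₂(P(x)/Q(x))

Computing term by term:
  P(1)·log₂(P(1)/Q(1)) = (1/5)·log₂((1/5)/(1/3)) = -0.14739
  P(2)·log₂(P(2)/Q(2)) = (23/30)·log₂((23/30)/(1/3)) = 0.92125
  P(3)·log₂(P(3)/Q(3)) = (1/30)·log₂((1/30)/(1/3)) = -0.11073

D_KL(P||Q) = -0.14739 + 0.92125 - 0.11073 = 0.66313 ≈ 0.6631 bits

D_KL(Q||P) = Σ Q(x) log₂(Q(x)/P(x))

Computing term by term:
  Q(1)·log₂(Q(1)/P(1)) = (1/3)·log₂((1/3)/(1/5)) = 0.24566
  Q(2)·log₂(Q(2)/P(2)) = (1/3)·log₂((1/3)/(23/30)) = -0.40054
  Q(3)·log₂(Q(3)/P(3)) = (1/3)·log₂((1/3)/(1/30)) = 1.10731

D_KL(Q||P) = 0.24566 - 0.40054 + 1.10731 = 0.95243 ≈ 0.9524 bits

These are NOT equal (difference: 0.2893 bits). KL divergence is asymmetric: D_KL(P||Q) ≠ D_KL(Q||P) in general.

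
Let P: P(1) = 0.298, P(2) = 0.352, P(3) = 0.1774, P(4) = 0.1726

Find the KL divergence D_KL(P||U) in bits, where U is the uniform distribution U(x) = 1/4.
0.0692 bits

U(i) = 1/4 for all i

D_KL(P||U) = Σ P(x) log₂(P(x) / (1/4))
           = Σ P(x) log₂(P(x)) + log₂(4)
           = log₂(4) - H(P)

H(P) = -Σ P(x) log₂(P(x)):
  -P(1)·log₂(P(1)) = -(0.298)·log₂(0.298) = 0.52049
  -P(2)·log₂(P(2)) = -(0.352)·log₂(0.352) = 0.53024
  -P(3)·log₂(P(3)) = -(0.1774)·log₂(0.1774) = 0.44260
  -P(4)·log₂(P(4)) = -(0.1726)·log₂(0.1726) = 0.43745
H(P) = 0.52049 + 0.53024 + 0.44260 + 0.43745 = 1.93078 bits

log₂(4) = 2.00000 bits

D_KL(P||U) = 2.00000 - 1.93078 = 0.06922 ≈ 0.0692 bits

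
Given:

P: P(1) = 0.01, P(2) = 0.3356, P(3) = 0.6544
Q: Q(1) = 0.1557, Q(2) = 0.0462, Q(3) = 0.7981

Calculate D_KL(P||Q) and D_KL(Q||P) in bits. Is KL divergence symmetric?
D_KL(P||Q) = 0.7331 bits, D_KL(Q||P) = 0.7131 bits. No, KL divergence is not symmetric.

D_KL(P||Q) = Σ P(x) log₂(P(x)/Q(x))

Computing term by term:
  P(1)·log₂(P(1)/Q(1)) = 0.01·log₂(0.01/0.1557) = -0.03961
  P(2)·log₂(P(2)/Q(2)) = 0.3356·log₂(0.3356/0.0462) = 0.96008
  P(3)·log₂(P(3)/Q(3)) = 0.6544·log₂(0.6544/0.7981) = -0.18742

D_KL(P||Q) = -0.03961 + 0.96008 - 0.18742 = 0.73305 ≈ 0.7331 bits

D_KL(Q||P) = Σ Q(x) log₂(Q(x)/P(x))

Computing term by term:
  Q(1)·log₂(Q(1)/P(1)) = 0.1557·log₂(0.1557/0.01) = 0.61668
  Q(2)·log₂(Q(2)/P(2)) = 0.0462·log₂(0.0462/0.3356) = -0.13217
  Q(3)·log₂(Q(3)/P(3)) = 0.7981·log₂(0.7981/0.6544) = 0.22857

D_KL(Q||P) = 0.61668 - 0.13217 + 0.22857 = 0.71308 ≈ 0.7131 bits

These are NOT equal (difference: 0.0200 bits). KL divergence is asymmetric: D_KL(P||Q) ≠ D_KL(Q||P) in general.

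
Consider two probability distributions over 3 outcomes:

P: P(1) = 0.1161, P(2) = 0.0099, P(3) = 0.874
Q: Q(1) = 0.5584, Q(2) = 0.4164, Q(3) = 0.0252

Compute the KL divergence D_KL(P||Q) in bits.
4.1550 bits

D_KL(P||Q) = Σ P(x) log₂(P(x)/Q(x))

Computing term by term:
  P(1)·log₂(P(1)/Q(1)) = 0.1161·log₂(0.1161/0.5584) = -0.26307
  P(2)·log₂(P(2)/Q(2)) = 0.0099·log₂(0.0099/0.4164) = -0.05340
  P(3)·log₂(P(3)/Q(3)) = 0.874·log₂(0.874/0.0252) = 4.47150

D_KL(P||Q) = -0.26307 - 0.05340 + 4.47150 = 4.15503 ≈ 4.1550 bits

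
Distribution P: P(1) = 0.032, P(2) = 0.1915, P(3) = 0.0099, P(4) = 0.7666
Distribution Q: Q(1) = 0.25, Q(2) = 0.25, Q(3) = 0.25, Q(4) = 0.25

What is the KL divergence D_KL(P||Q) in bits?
1.0246 bits

D_KL(P||Q) = Σ P(x) log₂(P(x)/Q(x))

Computing term by term:
  P(1)·log₂(P(1)/Q(1)) = 0.032·log₂(0.032/0.25) = -0.09491
  P(2)·log₂(P(2)/Q(2)) = 0.1915·log₂(0.1915/0.25) = -0.07365
  P(3)·log₂(P(3)/Q(3)) = 0.0099·log₂(0.0099/0.25) = -0.04612
  P(4)·log₂(P(4)/Q(4)) = 0.7666·log₂(0.7666/0.25) = 1.23924

D_KL(P||Q) = -0.09491 - 0.07365 - 0.04612 + 1.23924 = 1.02456 ≈ 1.0246 bits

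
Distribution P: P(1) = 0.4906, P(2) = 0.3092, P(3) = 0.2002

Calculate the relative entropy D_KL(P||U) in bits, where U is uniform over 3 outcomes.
0.0928 bits

U(i) = 1/3 for all i

D_KL(P||U) = Σ P(x) log₂(P(x) / (1/3))
           = Σ P(x) log₂(P(x)) + log₂(3)
           = log₂(3) - H(P)

H(P) = -Σ P(x) log₂(P(x)):
  -P(1)·log₂(P(1)) = -(0.4906)·log₂(0.4906) = 0.50403
  -P(2)·log₂(P(2)) = -(0.3092)·log₂(0.3092) = 0.52360
  -P(3)·log₂(P(3)) = -(0.2002)·log₂(0.2002) = 0.46456
H(P) = 0.50403 + 0.52360 + 0.46456 = 1.49219 bits

log₂(3) = 1.58496 bits

D_KL(P||U) = 1.58496 - 1.49219 = 0.09277 ≈ 0.0928 bits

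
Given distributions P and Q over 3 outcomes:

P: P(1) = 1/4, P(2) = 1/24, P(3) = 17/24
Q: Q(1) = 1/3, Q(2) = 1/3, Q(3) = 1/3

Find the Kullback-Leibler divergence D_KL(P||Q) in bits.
0.5415 bits

D_KL(P||Q) = Σ P(x) log₂(P(x)/Q(x))

Computing term by term:
  P(1)·log₂(P(1)/Q(1)) = (1/4)·log₂((1/4)/(1/3)) = -0.10376
  P(2)·log₂(P(2)/Q(2)) = (1/24)·log₂((1/24)/(1/3)) = -0.12500
  P(3)·log₂(P(3)/Q(3)) = (17/24)·log₂((17/24)/(1/3)) = 0.77029

D_KL(P||Q) = -0.10376 - 0.12500 + 0.77029 = 0.54153 ≈ 0.5415 bits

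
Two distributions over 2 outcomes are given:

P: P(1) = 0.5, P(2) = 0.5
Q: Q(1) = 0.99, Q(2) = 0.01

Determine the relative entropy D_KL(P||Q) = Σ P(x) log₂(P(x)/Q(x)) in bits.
2.3292 bits

D_KL(P||Q) = Σ P(x) log₂(P(x)/Q(x))

Computing term by term:
  P(1)·log₂(P(1)/Q(1)) = 0.5·log₂(0.5/0.99) = -0.49275
  P(2)·log₂(P(2)/Q(2)) = 0.5·log₂(0.5/0.01) = 2.82193

D_KL(P||Q) = -0.49275 + 2.82193 = 2.32918 ≈ 2.3292 bits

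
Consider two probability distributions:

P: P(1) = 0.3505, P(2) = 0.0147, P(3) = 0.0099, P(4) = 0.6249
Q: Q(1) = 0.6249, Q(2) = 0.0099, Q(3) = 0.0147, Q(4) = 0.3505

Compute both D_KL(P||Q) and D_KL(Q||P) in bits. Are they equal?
D_KL(P||Q) = 0.2316 bits, D_KL(Q||P) = 0.2316 bits. Yes, in this case they are equal (although KL divergence is not symmetric in general).

D_KL(P||Q) = Σ P(x) log₂(P(x)/Q(x))

Computing term by term:
  P(1)·log₂(P(1)/Q(1)) = 0.3505·log₂(0.3505/0.6249) = -0.29239
  P(2)·log₂(P(2)/Q(2)) = 0.0147·log₂(0.0147/0.0099) = 0.00838
  P(3)·log₂(P(3)/Q(3)) = 0.0099·log₂(0.0099/0.0147) = -0.00565
  P(4)·log₂(P(4)/Q(4)) = 0.6249·log₂(0.6249/0.3505) = 0.52130

D_KL(P||Q) = -0.29239 + 0.00838 - 0.00565 + 0.52130 = 0.23164 ≈ 0.2316 bits

D_KL(Q||P) = Σ Q(x) log₂(Q(x)/P(x))

Computing term by term:
  Q(1)·log₂(Q(1)/P(1)) = 0.6249·log₂(0.6249/0.3505) = 0.52130
  Q(2)·log₂(Q(2)/P(2)) = 0.0099·log₂(0.0099/0.0147) = -0.00565
  Q(3)·log₂(Q(3)/P(3)) = 0.0147·log₂(0.0147/0.0099) = 0.00838
  Q(4)·log₂(Q(4)/P(4)) = 0.3505·log₂(0.3505/0.6249) = -0.29239

D_KL(Q||P) = 0.52130 - 0.00565 + 0.00838 - 0.29239 = 0.23164 ≈ 0.2316 bits

These ARE equal here. Q is P with outcomes relabeled (Q(1) = P(4), Q(2) = P(3), Q(3) = P(2), Q(4) = P(1)) by a relabeling that is its own inverse, so the two sums contain exactly the same terms in a different order. This is a special case — KL divergence is not symmetric in general: D_KL(P||Q) ≠ D_KL(Q||P) for most P, Q.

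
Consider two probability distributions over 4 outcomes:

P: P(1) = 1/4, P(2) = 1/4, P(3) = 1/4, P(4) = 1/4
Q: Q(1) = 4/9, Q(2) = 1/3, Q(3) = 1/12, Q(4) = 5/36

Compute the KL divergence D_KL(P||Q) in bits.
0.2970 bits

D_KL(P||Q) = Σ P(x) log₂(P(x)/Q(x))

Computing term by term:
  P(1)·log₂(P(1)/Q(1)) = (1/4)·log₂((1/4)/(4/9)) = -0.20752
  P(2)·log₂(P(2)/Q(2)) = (1/4)·log₂((1/4)/(1/3)) = -0.10376
  P(3)·log₂(P(3)/Q(3)) = (1/4)·log₂((1/4)/(1/12)) = 0.39624
  P(4)·log₂(P(4)/Q(4)) = (1/4)·log₂((1/4)/(5/36)) = 0.21200

D_KL(P||Q) = -0.20752 - 0.10376 + 0.39624 + 0.21200 = 0.29696 ≈ 0.2970 bits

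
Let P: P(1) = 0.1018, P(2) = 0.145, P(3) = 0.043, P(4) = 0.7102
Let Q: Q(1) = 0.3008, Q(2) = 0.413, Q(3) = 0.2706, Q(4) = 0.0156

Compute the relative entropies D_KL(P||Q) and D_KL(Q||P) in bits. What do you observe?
D_KL(P||Q) = 3.4200 bits, D_KL(Q||P) = 1.7260 bits. The two directions give different values (D_KL(P||Q) exceeds D_KL(Q||P) by 1.6940 bits): KL divergence is asymmetric.

D_KL(P||Q) = Σ P(x) log₂(P(x)/Q(x))

Computing term by term:
  P(1)·log₂(P(1)/Q(1)) = 0.1018·log₂(0.1018/0.3008) = -0.15912
  P(2)·log₂(P(2)/Q(2)) = 0.145·log₂(0.145/0.413) = -0.21896
  P(3)·log₂(P(3)/Q(3)) = 0.043·log₂(0.043/0.2706) = -0.11411
  P(4)·log₂(P(4)/Q(4)) = 0.7102·log₂(0.7102/0.0156) = 3.91221

D_KL(P||Q) = -0.15912 - 0.21896 - 0.11411 + 3.91221 = 3.42002 ≈ 3.4200 bits

D_KL(Q||P) = Σ Q(x) log₂(Q(x)/P(x))

Computing term by term:
  Q(1)·log₂(Q(1)/P(1)) = 0.3008·log₂(0.3008/0.1018) = 0.47017
  Q(2)·log₂(Q(2)/P(2)) = 0.413·log₂(0.413/0.145) = 0.62367
  Q(3)·log₂(Q(3)/P(3)) = 0.2706·log₂(0.2706/0.043) = 0.71811
  Q(4)·log₂(Q(4)/P(4)) = 0.0156·log₂(0.0156/0.7102) = -0.08593

D_KL(Q||P) = 0.47017 + 0.62367 + 0.71811 - 0.08593 = 1.72602 ≈ 1.7260 bits

These are NOT equal (difference: 1.6940 bits). KL divergence is asymmetric: D_KL(P||Q) ≠ D_KL(Q||P) in general.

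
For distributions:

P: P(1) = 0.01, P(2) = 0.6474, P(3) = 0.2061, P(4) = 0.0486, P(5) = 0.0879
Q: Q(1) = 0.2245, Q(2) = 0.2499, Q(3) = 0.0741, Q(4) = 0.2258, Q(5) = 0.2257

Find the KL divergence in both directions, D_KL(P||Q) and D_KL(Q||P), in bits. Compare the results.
D_KL(P||Q) = 0.9211 bits, D_KL(Q||P) = 1.3626 bits. D_KL(Q||P) is larger than D_KL(P||Q) by 0.4415 bits; the two directions differ.

D_KL(P||Q) = Σ P(x) log₂(P(x)/Q(x))

Computing term by term:
  P(1)·log₂(P(1)/Q(1)) = 0.01·log₂(0.01/0.2245) = -0.04489
  P(2)·log₂(P(2)/Q(2)) = 0.6474·log₂(0.6474/0.2499) = 0.88908
  P(3)·log₂(P(3)/Q(3)) = 0.2061·log₂(0.2061/0.0741) = 0.30416
  P(4)·log₂(P(4)/Q(4)) = 0.0486·log₂(0.0486/0.2258) = -0.10770
  P(5)·log₂(P(5)/Q(5)) = 0.0879·log₂(0.0879/0.2257) = -0.11959

D_KL(P||Q) = -0.04489 + 0.88908 + 0.30416 - 0.10770 - 0.11959 = 0.92106 ≈ 0.9211 bits

D_KL(Q||P) = Σ Q(x) log₂(Q(x)/P(x))

Computing term by term:
  Q(1)·log₂(Q(1)/P(1)) = 0.2245·log₂(0.2245/0.01) = 1.00770
  Q(2)·log₂(Q(2)/P(2)) = 0.2499·log₂(0.2499/0.6474) = -0.34319
  Q(3)·log₂(Q(3)/P(3)) = 0.0741·log₂(0.0741/0.2061) = -0.10936
  Q(4)·log₂(Q(4)/P(4)) = 0.2258·log₂(0.2258/0.0486) = 0.50038
  Q(5)·log₂(Q(5)/P(5)) = 0.2257·log₂(0.2257/0.0879) = 0.30706

D_KL(Q||P) = 1.00770 - 0.34319 - 0.10936 + 0.50038 + 0.30706 = 1.36259 ≈ 1.3626 bits

These are NOT equal (difference: 0.4415 bits). KL divergence is asymmetric: D_KL(P||Q) ≠ D_KL(Q||P) in general.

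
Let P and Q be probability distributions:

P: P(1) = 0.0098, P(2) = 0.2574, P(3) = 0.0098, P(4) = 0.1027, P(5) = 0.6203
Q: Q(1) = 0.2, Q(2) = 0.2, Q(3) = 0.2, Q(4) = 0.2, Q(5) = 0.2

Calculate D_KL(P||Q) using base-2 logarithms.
0.9226 bits

D_KL(P||Q) = Σ P(x) log₂(P(x)/Q(x))

Computing term by term:
  P(1)·log₂(P(1)/Q(1)) = 0.0098·log₂(0.0098/0.2) = -0.04264
  P(2)·log₂(P(2)/Q(2)) = 0.2574·log₂(0.2574/0.2) = 0.09370
  P(3)·log₂(P(3)/Q(3)) = 0.0098·log₂(0.0098/0.2) = -0.04264
  P(4)·log₂(P(4)/Q(4)) = 0.1027·log₂(0.1027/0.2) = -0.09875
  P(5)·log₂(P(5)/Q(5)) = 0.6203·log₂(0.6203/0.2) = 1.01293

D_KL(P||Q) = -0.04264 + 0.09370 - 0.04264 - 0.09875 + 1.01293 = 0.92260 ≈ 0.9226 bits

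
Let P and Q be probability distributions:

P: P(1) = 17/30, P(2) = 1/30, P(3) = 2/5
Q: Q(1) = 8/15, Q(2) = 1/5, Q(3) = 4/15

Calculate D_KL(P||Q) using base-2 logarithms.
0.1974 bits

D_KL(P||Q) = Σ P(x) log₂(P(x)/Q(x))

Computing term by term:
  P(1)·log₂(P(1)/Q(1)) = (17/30)·log₂((17/30)/(8/15)) = 0.04956
  P(2)·log₂(P(2)/Q(2)) = (1/30)·log₂((1/30)/(1/5)) = -0.08617
  P(3)·log₂(P(3)/Q(3)) = (2/5)·log₂((2/5)/(4/15)) = 0.23399

D_KL(P||Q) = 0.04956 - 0.08617 + 0.23399 = 0.19738 ≈ 0.1974 bits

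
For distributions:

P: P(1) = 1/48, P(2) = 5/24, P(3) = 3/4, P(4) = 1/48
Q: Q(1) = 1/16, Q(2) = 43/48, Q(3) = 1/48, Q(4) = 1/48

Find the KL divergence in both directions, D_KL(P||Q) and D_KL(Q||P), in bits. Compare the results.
D_KL(P||Q) = 3.4060 bits, D_KL(Q||P) = 1.8765 bits. D_KL(P||Q) is larger than D_KL(Q||P) by 1.5295 bits; the two directions differ.

D_KL(P||Q) = Σ P(x) log₂(P(x)/Q(x))

Computing term by term:
  P(1)·log₂(P(1)/Q(1)) = (1/48)·log₂((1/48)/(1/16)) = -0.03302
  P(2)·log₂(P(2)/Q(2)) = (5/24)·log₂((5/24)/(43/48)) = -0.43840
  P(3)·log₂(P(3)/Q(3)) = (3/4)·log₂((3/4)/(1/48)) = 3.87744
  P(4)·log₂(P(4)/Q(4)) = (1/48)·log₂((1/48)/(1/48)) = 0.00000

D_KL(P||Q) = -0.03302 - 0.43840 + 3.87744 + 0.00000 = 3.40602 ≈ 3.4060 bits

D_KL(Q||P) = Σ Q(x) log₂(Q(x)/P(x))

Computing term by term:
  Q(1)·log₂(Q(1)/P(1)) = (1/16)·log₂((1/16)/(1/48)) = 0.09906
  Q(2)·log₂(Q(2)/P(2)) = (43/48)·log₂((43/48)/(5/24)) = 1.88513
  Q(3)·log₂(Q(3)/P(3)) = (1/48)·log₂((1/48)/(3/4)) = -0.10771
  Q(4)·log₂(Q(4)/P(4)) = (1/48)·log₂((1/48)/(1/48)) = 0.00000

D_KL(Q||P) = 0.09906 + 1.88513 - 0.10771 + 0.00000 = 1.87648 ≈ 1.8765 bits

These are NOT equal (difference: 1.5295 bits). KL divergence is asymmetric: D_KL(P||Q) ≠ D_KL(Q||P) in general.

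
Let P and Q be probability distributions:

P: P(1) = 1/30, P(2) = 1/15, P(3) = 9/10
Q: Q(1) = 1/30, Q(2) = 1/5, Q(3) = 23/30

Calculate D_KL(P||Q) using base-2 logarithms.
0.1025 bits

D_KL(P||Q) = Σ P(x) log₂(P(x)/Q(x))

Computing term by term:
  P(1)·log₂(P(1)/Q(1)) = (1/30)·log₂((1/30)/(1/30)) = 0.00000
  P(2)·log₂(P(2)/Q(2)) = (1/15)·log₂((1/15)/(1/5)) = -0.10566
  P(3)·log₂(P(3)/Q(3)) = (9/10)·log₂((9/10)/(23/30)) = 0.20819

D_KL(P||Q) = 0.00000 - 0.10566 + 0.20819 = 0.10253 ≈ 0.1025 bits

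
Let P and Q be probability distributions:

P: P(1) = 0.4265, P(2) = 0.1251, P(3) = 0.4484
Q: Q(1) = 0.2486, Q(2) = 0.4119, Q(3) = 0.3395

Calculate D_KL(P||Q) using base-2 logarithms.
0.2970 bits

D_KL(P||Q) = Σ P(x) log₂(P(x)/Q(x))

Computing term by term:
  P(1)·log₂(P(1)/Q(1)) = 0.4265·log₂(0.4265/0.2486) = 0.33212
  P(2)·log₂(P(2)/Q(2)) = 0.1251·log₂(0.1251/0.4119) = -0.21507
  P(3)·log₂(P(3)/Q(3)) = 0.4484·log₂(0.4484/0.3395) = 0.17998

D_KL(P||Q) = 0.33212 - 0.21507 + 0.17998 = 0.29703 ≈ 0.2970 bits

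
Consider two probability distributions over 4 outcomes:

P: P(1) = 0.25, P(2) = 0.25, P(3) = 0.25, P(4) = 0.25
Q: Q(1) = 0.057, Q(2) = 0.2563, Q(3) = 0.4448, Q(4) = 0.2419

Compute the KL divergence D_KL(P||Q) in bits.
0.3283 bits

D_KL(P||Q) = Σ P(x) log₂(P(x)/Q(x))

Computing term by term:
  P(1)·log₂(P(1)/Q(1)) = 0.25·log₂(0.25/0.057) = 0.53322
  P(2)·log₂(P(2)/Q(2)) = 0.25·log₂(0.25/0.2563) = -0.00898
  P(3)·log₂(P(3)/Q(3)) = 0.25·log₂(0.25/0.4448) = -0.20781
  P(4)·log₂(P(4)/Q(4)) = 0.25·log₂(0.25/0.2419) = 0.01188

D_KL(P||Q) = 0.53322 - 0.00898 - 0.20781 + 0.01188 = 0.32831 ≈ 0.3283 bits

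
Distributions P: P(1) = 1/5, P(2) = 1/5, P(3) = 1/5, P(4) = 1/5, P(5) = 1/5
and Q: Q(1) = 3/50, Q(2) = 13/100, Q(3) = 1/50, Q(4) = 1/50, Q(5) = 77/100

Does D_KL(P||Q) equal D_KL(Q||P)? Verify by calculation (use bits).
D_KL(P||Q) = 1.4115 bits, D_KL(Q||P) = 1.1797 bits. No — D_KL(P||Q) ≠ D_KL(Q||P) for this pair.

D_KL(P||Q) = Σ P(x) log₂(P(x)/Q(x))

Computing term by term:
  P(1)·log₂(P(1)/Q(1)) = (1/5)·log₂((1/5)/(3/50)) = 0.34739
  P(2)·log₂(P(2)/Q(2)) = (1/5)·log₂((1/5)/(13/100)) = 0.12430
  P(3)·log₂(P(3)/Q(3)) = (1/5)·log₂((1/5)/(1/50)) = 0.66439
  P(4)·log₂(P(4)/Q(4)) = (1/5)·log₂((1/5)/(1/50)) = 0.66439
  P(5)·log₂(P(5)/Q(5)) = (1/5)·log₂((1/5)/(77/100)) = -0.38897

D_KL(P||Q) = 0.34739 + 0.12430 + 0.66439 + 0.66439 - 0.38897 = 1.41150 ≈ 1.4115 bits

D_KL(Q||P) = Σ Q(x) log₂(Q(x)/P(x))

Computing term by term:
  Q(1)·log₂(Q(1)/P(1)) = (3/50)·log₂((3/50)/(1/5)) = -0.10422
  Q(2)·log₂(Q(2)/P(2)) = (13/100)·log₂((13/100)/(1/5)) = -0.08079
  Q(3)·log₂(Q(3)/P(3)) = (1/50)·log₂((1/50)/(1/5)) = -0.06644
  Q(4)·log₂(Q(4)/P(4)) = (1/50)·log₂((1/50)/(1/5)) = -0.06644
  Q(5)·log₂(Q(5)/P(5)) = (77/100)·log₂((77/100)/(1/5)) = 1.49754

D_KL(Q||P) = -0.10422 - 0.08079 - 0.06644 - 0.06644 + 1.49754 = 1.17965 ≈ 1.1797 bits

These are NOT equal (difference: 0.2318 bits). KL divergence is asymmetric: D_KL(P||Q) ≠ D_KL(Q||P) in general.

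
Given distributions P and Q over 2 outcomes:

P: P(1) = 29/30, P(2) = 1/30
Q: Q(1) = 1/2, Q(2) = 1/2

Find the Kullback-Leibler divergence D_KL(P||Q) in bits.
0.7892 bits

D_KL(P||Q) = Σ P(x) log₂(P(x)/Q(x))

Computing term by term:
  P(1)·log₂(P(1)/Q(1)) = (29/30)·log₂((29/30)/(1/2)) = 0.91939
  P(2)·log₂(P(2)/Q(2)) = (1/30)·log₂((1/30)/(1/2)) = -0.13023

D_KL(P||Q) = 0.91939 - 0.13023 = 0.78916 ≈ 0.7892 bits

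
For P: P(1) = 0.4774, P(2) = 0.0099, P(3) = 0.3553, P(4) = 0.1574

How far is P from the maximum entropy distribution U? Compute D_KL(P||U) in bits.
0.4745 bits

U(i) = 1/4 for all i

D_KL(P||U) = Σ P(x) log₂(P(x) / (1/4))
           = Σ P(x) log₂(P(x)) + log₂(4)
           = log₂(4) - H(P)

H(P) = -Σ P(x) log₂(P(x)):
  -P(1)·log₂(P(1)) = -(0.4774)·log₂(0.4774) = 0.50926
  -P(2)·log₂(P(2)) = -(0.0099)·log₂(0.0099) = 0.06592
  -P(3)·log₂(P(3)) = -(0.3553)·log₂(0.3553) = 0.53042
  -P(4)·log₂(P(4)) = -(0.1574)·log₂(0.1574) = 0.41986
H(P) = 0.50926 + 0.06592 + 0.53042 + 0.41986 = 1.52546 bits

log₂(4) = 2.00000 bits

D_KL(P||U) = 2.00000 - 1.52546 = 0.47454 ≈ 0.4745 bits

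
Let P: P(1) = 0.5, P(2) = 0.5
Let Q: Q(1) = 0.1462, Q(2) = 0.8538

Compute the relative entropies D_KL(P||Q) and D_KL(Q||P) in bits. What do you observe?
D_KL(P||Q) = 0.5010 bits, D_KL(Q||P) = 0.3998 bits. The two directions give different values (D_KL(P||Q) exceeds D_KL(Q||P) by 0.1012 bits): KL divergence is asymmetric.

D_KL(P||Q) = Σ P(x) log₂(P(x)/Q(x))

Computing term by term:
  P(1)·log₂(P(1)/Q(1)) = 0.5·log₂(0.5/0.1462) = 0.88699
  P(2)·log₂(P(2)/Q(2)) = 0.5·log₂(0.5/0.8538) = -0.38599

D_KL(P||Q) = 0.88699 - 0.38599 = 0.50100 ≈ 0.5010 bits

D_KL(Q||P) = Σ Q(x) log₂(Q(x)/P(x))

Computing term by term:
  Q(1)·log₂(Q(1)/P(1)) = 0.1462·log₂(0.1462/0.5) = -0.25936
  Q(2)·log₂(Q(2)/P(2)) = 0.8538·log₂(0.8538/0.5) = 0.65911

D_KL(Q||P) = -0.25936 + 0.65911 = 0.39975 ≈ 0.3998 bits

These are NOT equal (difference: 0.1012 bits). KL divergence is asymmetric: D_KL(P||Q) ≠ D_KL(Q||P) in general.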